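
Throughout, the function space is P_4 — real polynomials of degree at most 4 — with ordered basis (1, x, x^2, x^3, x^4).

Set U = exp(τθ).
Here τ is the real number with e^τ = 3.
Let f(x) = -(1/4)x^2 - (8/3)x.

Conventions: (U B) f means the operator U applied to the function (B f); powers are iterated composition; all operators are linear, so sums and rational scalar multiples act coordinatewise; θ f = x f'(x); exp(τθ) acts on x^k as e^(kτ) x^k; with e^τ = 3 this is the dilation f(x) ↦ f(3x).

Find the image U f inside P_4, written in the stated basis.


exp(τθ) x^k = e^(kτ) x^k; with e^τ = 3 this sends x^k to 3^k x^k
x ↦ 3 x
x^2 ↦ 9 x^2
applying this coordinatewise to f: exp(τθ) f = -(9/4)x^2 - 8x

the result is g(x) = -(9/4)x^2 - 8x


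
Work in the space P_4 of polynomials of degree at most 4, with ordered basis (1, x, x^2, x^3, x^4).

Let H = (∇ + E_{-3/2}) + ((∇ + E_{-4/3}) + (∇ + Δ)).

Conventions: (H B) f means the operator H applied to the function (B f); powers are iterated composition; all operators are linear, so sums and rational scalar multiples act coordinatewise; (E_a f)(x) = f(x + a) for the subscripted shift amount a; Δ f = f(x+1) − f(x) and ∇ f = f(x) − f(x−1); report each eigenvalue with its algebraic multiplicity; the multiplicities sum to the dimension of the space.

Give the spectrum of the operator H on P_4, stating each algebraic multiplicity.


image of 1: 2
image of x: 2x + 7/6
image of x^2: 2x^2 + (7/3)x + 73/36
image of x^3: 2x^3 + (7/2)x^2 + (73/12)x - 377/216
image of x^4: 2x^4 + (14/3)x^3 + (73/6)x^2 - (377/54)x + 8065/1296
the matrix is upper triangular; its diagonal is (2, 2, 2, 2, 2)
for a triangular matrix the eigenvalues are the diagonal entries, with algebraic multiplicity their repetition count

λ = 2 (multiplicity 5)


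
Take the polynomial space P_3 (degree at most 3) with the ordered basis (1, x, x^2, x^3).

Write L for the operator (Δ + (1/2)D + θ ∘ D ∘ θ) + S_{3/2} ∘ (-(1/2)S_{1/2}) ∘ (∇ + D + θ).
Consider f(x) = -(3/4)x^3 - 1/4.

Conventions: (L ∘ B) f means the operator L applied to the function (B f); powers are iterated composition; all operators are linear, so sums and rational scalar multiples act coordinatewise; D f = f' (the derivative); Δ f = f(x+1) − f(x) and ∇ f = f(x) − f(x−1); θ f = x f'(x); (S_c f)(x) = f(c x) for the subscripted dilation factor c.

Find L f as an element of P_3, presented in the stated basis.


the result is g(x) = (243/512)x^3 - (999/64)x^2 - (99/32)x - 3/8

Δ f = -(9/4)x^2 - (9/4)x - 3/4
D f = -(9/4)x^2
((1/2)D) f = -(9/8)x^2
θ f = -(9/4)x^3
D θ f = -(27/4)x^2
θ D θ f = -(27/2)x^2
(Δ + (1/2)D + θ ∘ D ∘ θ) f = -(135/8)x^2 - (9/4)x - 3/4
∇ f = -(9/4)x^2 + (9/4)x - 3/4
D f = -(9/4)x^2
θ f = -(9/4)x^3
(∇ + D + θ) f = -(9/4)x^3 - (9/2)x^2 + (9/4)x - 3/4
S_{1/2} (∇ + D + θ) f = -(9/32)x^3 - (9/8)x^2 + (9/8)x - 3/4
(-(1/2)S_{1/2}) (∇ + D + θ) f = (9/64)x^3 + (9/16)x^2 - (9/16)x + 3/8
S_{3/2} (-(1/2)S_{1/2}) (∇ + D + θ) f = (243/512)x^3 + (81/64)x^2 - (27/32)x + 3/8
((Δ + (1/2)D + θ ∘ D ∘ θ) + S_{3/2} ∘ (-(1/2)S_{1/2}) ∘ (∇ + D + θ)) f = (243/512)x^3 - (999/64)x^2 - (99/32)x - 3/8


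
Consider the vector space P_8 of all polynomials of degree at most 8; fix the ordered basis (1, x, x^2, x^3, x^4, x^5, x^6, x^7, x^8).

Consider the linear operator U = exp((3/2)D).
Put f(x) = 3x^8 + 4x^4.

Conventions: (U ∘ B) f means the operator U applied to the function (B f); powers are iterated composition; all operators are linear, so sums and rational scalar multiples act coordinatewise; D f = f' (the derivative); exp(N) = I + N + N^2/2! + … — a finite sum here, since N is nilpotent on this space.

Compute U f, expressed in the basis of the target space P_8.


g(x) = 3x^8 + 36x^7 + 189x^6 + 567x^5 + (8537/8)x^4 + (5199/4)x^3 + (16173/16)x^2 + (7425/16)x + 24867/256

order-1 term: 36x^7 + 24x^3
order-2 term: 189x^6 + 54x^2
order-3 term: 567x^5 + 54x
order-4 term: (8505/8)x^4 + 81/4
order-5 term: (5103/4)x^3
order-6 term: (15309/16)x^2
order-7 term: (6561/16)x
order-8 term: 19683/256
the series for exp((3/2)D) f terminates at order 8
exp((3/2)D) f = 3x^8 + 36x^7 + 189x^6 + 567x^5 + (8537/8)x^4 + (5199/4)x^3 + (16173/16)x^2 + (7425/16)x + 24867/256


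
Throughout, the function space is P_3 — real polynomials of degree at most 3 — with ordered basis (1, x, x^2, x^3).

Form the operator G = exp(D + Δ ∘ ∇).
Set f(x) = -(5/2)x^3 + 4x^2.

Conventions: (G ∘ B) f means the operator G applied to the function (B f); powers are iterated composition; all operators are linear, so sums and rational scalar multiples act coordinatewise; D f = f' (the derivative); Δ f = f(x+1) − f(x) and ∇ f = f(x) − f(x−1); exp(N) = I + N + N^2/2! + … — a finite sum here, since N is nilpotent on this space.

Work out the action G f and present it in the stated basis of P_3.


g(x) = -(5/2)x^3 - (7/2)x^2 - (29/2)x - 11/2

order-1 term: -(15/2)x^2 - 7x + 8
order-2 term: -(15/2)x - 11
order-3 term: -5/2
the series for exp(D + Δ ∘ ∇) f terminates at order 3
exp(D + Δ ∘ ∇) f = -(5/2)x^3 - (7/2)x^2 - (29/2)x - 11/2


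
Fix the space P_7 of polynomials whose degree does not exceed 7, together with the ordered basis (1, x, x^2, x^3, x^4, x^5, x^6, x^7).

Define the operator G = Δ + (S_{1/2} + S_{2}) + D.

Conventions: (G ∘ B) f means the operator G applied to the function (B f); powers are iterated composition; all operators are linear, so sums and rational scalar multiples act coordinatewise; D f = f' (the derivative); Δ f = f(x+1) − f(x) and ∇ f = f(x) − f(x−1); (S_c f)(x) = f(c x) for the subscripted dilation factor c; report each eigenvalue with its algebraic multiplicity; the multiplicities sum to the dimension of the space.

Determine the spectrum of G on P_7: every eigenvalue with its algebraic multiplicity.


image of 1: 2
image of x: (5/2)x + 2
image of x^2: (17/4)x^2 + 4x + 1
image of x^3: (65/8)x^3 + 6x^2 + 3x + 1
image of x^4: (257/16)x^4 + 8x^3 + 6x^2 + 4x + 1
image of x^5: (1025/32)x^5 + 10x^4 + 10x^3 + 10x^2 + 5x + 1
image of x^6: (4097/64)x^6 + 12x^5 + 15x^4 + 20x^3 + 15x^2 + 6x + 1
image of x^7: (16385/128)x^7 + 14x^6 + 21x^5 + 35x^4 + 35x^3 + 21x^2 + 7x + 1
the matrix is upper triangular; its diagonal is (2, 5/2, 17/4, 65/8, 257/16, 1025/32, 4097/64, 16385/128)
for a triangular matrix the eigenvalues are the diagonal entries, with algebraic multiplicity their repetition count

λ = 2 (multiplicity 1), λ = 5/2 (multiplicity 1), λ = 17/4 (multiplicity 1), λ = 65/8 (multiplicity 1), λ = 257/16 (multiplicity 1), λ = 1025/32 (multiplicity 1), λ = 4097/64 (multiplicity 1), λ = 16385/128 (multiplicity 1)


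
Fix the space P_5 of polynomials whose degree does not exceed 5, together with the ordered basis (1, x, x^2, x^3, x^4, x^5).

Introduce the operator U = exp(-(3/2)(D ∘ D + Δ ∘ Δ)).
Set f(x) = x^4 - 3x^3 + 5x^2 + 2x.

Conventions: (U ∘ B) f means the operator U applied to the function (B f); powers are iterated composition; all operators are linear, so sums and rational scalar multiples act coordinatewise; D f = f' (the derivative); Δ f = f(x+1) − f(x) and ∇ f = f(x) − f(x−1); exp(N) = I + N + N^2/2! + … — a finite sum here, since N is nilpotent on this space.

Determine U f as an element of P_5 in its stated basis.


order-1 term: -36x^2 + 18x - 24
order-2 term: 108
the series for exp(-(3/2)(D ∘ D + Δ ∘ Δ)) f terminates at order 2
exp(-(3/2)(D ∘ D + Δ ∘ Δ)) f = x^4 - 3x^3 - 31x^2 + 20x + 84

g(x) = x^4 - 3x^3 - 31x^2 + 20x + 84


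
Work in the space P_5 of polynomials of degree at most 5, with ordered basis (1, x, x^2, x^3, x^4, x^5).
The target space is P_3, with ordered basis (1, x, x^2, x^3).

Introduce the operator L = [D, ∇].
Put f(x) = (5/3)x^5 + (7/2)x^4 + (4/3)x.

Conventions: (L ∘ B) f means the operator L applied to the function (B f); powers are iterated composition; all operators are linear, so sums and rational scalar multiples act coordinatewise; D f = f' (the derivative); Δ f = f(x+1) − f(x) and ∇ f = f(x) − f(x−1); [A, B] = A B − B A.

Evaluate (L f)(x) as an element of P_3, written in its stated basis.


g(x) = 0

∇ f = (25/3)x^4 - (8/3)x^3 - (13/3)x^2 + (17/3)x - 1/2
D ∇ f = (100/3)x^3 - 8x^2 - (26/3)x + 17/3
D f = (25/3)x^4 + 14x^3 + 4/3
∇ D f = (100/3)x^3 - 8x^2 - (26/3)x + 17/3
[D, ∇] f = 0


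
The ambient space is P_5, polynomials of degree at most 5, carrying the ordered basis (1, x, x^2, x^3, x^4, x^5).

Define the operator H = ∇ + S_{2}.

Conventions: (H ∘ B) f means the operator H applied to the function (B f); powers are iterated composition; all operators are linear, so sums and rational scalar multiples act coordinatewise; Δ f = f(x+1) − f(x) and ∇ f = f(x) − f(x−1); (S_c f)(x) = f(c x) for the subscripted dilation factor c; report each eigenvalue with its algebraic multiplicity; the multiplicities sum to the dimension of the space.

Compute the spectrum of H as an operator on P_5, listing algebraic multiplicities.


image of 1: 1
image of x: 2x + 1
image of x^2: 4x^2 + 2x - 1
image of x^3: 8x^3 + 3x^2 - 3x + 1
image of x^4: 16x^4 + 4x^3 - 6x^2 + 4x - 1
image of x^5: 32x^5 + 5x^4 - 10x^3 + 10x^2 - 5x + 1
the matrix is upper triangular; its diagonal is (1, 2, 4, 8, 16, 32)
for a triangular matrix the eigenvalues are the diagonal entries, with algebraic multiplicity their repetition count

λ = 1 (multiplicity 1), λ = 2 (multiplicity 1), λ = 4 (multiplicity 1), λ = 8 (multiplicity 1), λ = 16 (multiplicity 1), λ = 32 (multiplicity 1)


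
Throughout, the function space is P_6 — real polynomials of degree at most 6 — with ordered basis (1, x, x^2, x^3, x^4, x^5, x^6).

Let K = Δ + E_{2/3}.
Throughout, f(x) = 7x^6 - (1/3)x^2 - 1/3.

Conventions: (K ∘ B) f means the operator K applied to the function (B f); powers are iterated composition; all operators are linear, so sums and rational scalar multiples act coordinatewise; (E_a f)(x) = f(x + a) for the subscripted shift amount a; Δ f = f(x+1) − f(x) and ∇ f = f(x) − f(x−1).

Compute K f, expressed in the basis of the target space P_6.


Δ f = 42x^5 + 105x^4 + 140x^3 + 105x^2 + (124/3)x + 20/3
E_{2/3} f = 7x^6 + 28x^5 + (140/3)x^4 + (1120/27)x^3 + (551/27)x^2 + (412/81)x + 97/729
(Δ + E_{2/3}) f = 7x^6 + 70x^5 + (455/3)x^4 + (4900/27)x^3 + (3386/27)x^2 + (3760/81)x + 4957/729

the image equals g(x) = 7x^6 + 70x^5 + (455/3)x^4 + (4900/27)x^3 + (3386/27)x^2 + (3760/81)x + 4957/729


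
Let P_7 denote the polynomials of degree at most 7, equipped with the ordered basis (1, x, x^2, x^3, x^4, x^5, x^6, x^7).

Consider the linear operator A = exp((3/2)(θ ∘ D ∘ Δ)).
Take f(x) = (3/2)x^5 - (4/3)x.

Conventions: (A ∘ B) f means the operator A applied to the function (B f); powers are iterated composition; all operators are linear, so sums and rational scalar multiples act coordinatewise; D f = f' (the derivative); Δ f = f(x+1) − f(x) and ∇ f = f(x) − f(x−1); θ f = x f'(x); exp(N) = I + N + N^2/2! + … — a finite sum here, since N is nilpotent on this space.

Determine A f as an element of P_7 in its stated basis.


order-1 term: 135x^3 + 135x^2 + 45x
order-2 term: (1215/2)x
the series for exp((3/2)(θ ∘ D ∘ Δ)) f terminates at order 2
exp((3/2)(θ ∘ D ∘ Δ)) f = (3/2)x^5 + 135x^3 + 135x^2 + (3907/6)x

g(x) = (3/2)x^5 + 135x^3 + 135x^2 + (3907/6)x


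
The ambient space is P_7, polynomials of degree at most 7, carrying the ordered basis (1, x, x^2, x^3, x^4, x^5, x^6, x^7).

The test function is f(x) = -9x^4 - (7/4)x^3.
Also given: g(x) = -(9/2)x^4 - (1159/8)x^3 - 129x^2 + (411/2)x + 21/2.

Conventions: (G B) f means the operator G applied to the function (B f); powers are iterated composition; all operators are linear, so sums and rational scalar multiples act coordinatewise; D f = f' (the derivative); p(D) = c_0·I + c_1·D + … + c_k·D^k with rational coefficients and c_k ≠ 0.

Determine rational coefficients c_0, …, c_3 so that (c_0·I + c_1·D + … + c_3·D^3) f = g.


p(D) = (1/2)·I + 4·D + D^2 − D^3, i.e. c_0 = 1/2, c_1 = 4, c_2 = 1, c_3 = -1

D^0 f = -9x^4 - (7/4)x^3
D^1 f = -36x^3 - (21/4)x^2
D^2 f = -108x^2 - (21/2)x
D^3 f = -216x - 21/2
matching coefficients of g against c_0 f + c_1 Df + … from the top degree down determines the c_i
solution: c_0 = 1/2, c_1 = 4, c_2 = 1, c_3 = -1


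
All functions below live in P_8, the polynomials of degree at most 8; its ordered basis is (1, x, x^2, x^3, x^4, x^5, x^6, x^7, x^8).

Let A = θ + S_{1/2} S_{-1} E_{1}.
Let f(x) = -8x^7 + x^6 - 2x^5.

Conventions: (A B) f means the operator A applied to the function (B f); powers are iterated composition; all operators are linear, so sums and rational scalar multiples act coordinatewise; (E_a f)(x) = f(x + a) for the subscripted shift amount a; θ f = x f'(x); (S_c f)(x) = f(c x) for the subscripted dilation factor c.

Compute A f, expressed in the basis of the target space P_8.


θ f = -56x^7 + 6x^6 - 10x^5
E_{1} f = -8x^7 - 55x^6 - 164x^5 - 275x^4 - 280x^3 - 173x^2 - 60x - 9
S_{-1} E_{1} f = 8x^7 - 55x^6 + 164x^5 - 275x^4 + 280x^3 - 173x^2 + 60x - 9
S_{1/2} (S_{-1} E_{1}) f = (1/16)x^7 - (55/64)x^6 + (41/8)x^5 - (275/16)x^4 + 35x^3 - (173/4)x^2 + 30x - 9
(θ + S_{1/2} S_{-1} E_{1}) f = -(895/16)x^7 + (329/64)x^6 - (39/8)x^5 - (275/16)x^4 + 35x^3 - (173/4)x^2 + 30x - 9

the image equals g(x) = -(895/16)x^7 + (329/64)x^6 - (39/8)x^5 - (275/16)x^4 + 35x^3 - (173/4)x^2 + 30x - 9


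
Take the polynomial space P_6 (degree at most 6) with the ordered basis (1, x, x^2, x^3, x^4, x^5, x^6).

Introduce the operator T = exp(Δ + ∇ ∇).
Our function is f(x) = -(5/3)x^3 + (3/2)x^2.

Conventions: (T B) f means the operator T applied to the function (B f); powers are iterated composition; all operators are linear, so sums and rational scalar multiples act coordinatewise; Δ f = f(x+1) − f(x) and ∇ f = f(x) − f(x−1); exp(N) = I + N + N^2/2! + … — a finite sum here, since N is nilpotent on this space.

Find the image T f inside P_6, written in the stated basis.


order-1 term: -5x^2 - 12x + 77/6
order-2 term: -5x - 27/2
order-3 term: -5/3
the series for exp(Δ + ∇ ∇) f terminates at order 3
exp(Δ + ∇ ∇) f = -(5/3)x^3 - (7/2)x^2 - 17x - 7/3

the result is g(x) = -(5/3)x^3 - (7/2)x^2 - 17x - 7/3


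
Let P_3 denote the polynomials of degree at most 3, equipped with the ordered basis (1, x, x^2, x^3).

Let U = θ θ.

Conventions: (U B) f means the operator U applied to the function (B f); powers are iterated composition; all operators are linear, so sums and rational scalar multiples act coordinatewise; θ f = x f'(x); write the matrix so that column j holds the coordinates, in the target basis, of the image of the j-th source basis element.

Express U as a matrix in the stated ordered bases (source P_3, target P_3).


the matrix is [[0, 0, 0, 0]; [0, 1, 0, 0]; [0, 0, 4, 0]; [0, 0, 0, 9]] (rows listed top to bottom)

image of 1: 0
image of x: x
image of x^2: 4x^2
image of x^3: 9x^3
each image's coordinates form column j of the matrix


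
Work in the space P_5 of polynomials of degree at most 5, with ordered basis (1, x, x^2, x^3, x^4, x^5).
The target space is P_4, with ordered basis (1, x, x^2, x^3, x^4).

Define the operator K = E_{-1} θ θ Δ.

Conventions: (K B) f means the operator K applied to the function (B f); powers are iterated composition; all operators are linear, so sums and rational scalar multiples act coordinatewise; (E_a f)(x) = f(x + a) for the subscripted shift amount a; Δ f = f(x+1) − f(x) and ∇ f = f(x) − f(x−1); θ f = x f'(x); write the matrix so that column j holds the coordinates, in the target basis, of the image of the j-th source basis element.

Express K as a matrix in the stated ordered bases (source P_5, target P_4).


image of 1: 0
image of x: 0
image of x^2: 2x - 2
image of x^3: 12x^2 - 21x + 9
image of x^4: 36x^3 - 84x^2 + 64x - 16
image of x^5: 80x^4 - 230x^3 + 250x^2 - 125x + 25
each image's coordinates form column j of the matrix

the matrix is [[0, 0, -2, 9, -16, 25]; [0, 0, 2, -21, 64, -125]; [0, 0, 0, 12, -84, 250]; [0, 0, 0, 0, 36, -230]; [0, 0, 0, 0, 0, 80]] (rows listed top to bottom)


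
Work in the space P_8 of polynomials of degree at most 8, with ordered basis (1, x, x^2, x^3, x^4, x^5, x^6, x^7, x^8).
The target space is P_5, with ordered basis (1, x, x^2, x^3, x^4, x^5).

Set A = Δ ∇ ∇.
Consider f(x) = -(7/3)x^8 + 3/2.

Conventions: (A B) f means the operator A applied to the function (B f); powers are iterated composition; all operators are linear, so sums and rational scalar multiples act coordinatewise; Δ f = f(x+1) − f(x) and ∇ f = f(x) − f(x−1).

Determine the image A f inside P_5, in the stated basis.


∇ f = -(56/3)x^7 + (196/3)x^6 - (392/3)x^5 + (490/3)x^4 - (392/3)x^3 + (196/3)x^2 - (56/3)x + 7/3
∇ ∇ f = -(392/3)x^6 + 784x^5 - (6860/3)x^4 + 3920x^3 - (12152/3)x^2 + 2352x - 1778/3
Δ ∇ ∇ f = -784x^5 + 1960x^4 - 3920x^3 + 3920x^2 - 2352x + 588

g(x) = -784x^5 + 1960x^4 - 3920x^3 + 3920x^2 - 2352x + 588


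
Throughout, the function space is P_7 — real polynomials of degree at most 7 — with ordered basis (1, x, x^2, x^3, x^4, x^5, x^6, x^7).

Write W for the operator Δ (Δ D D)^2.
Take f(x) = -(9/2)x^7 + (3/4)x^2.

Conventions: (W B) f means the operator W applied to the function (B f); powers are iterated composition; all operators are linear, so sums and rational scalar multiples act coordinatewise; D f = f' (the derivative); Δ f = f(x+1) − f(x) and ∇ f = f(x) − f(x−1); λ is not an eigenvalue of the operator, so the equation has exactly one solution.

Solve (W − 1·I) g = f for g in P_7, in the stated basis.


g(x) = (9/2)x^7 - (3/4)x^2 + 22680

write g with unknown coordinates in the stated basis and equate coefficients in (W − 1·I) g = f
solving from the highest basis element down gives g = (9/2)x^7 - (3/4)x^2 + 22680
check: W g = 22680
so W g − 1·g = -(9/2)x^7 + (3/4)x^2 = f ✓


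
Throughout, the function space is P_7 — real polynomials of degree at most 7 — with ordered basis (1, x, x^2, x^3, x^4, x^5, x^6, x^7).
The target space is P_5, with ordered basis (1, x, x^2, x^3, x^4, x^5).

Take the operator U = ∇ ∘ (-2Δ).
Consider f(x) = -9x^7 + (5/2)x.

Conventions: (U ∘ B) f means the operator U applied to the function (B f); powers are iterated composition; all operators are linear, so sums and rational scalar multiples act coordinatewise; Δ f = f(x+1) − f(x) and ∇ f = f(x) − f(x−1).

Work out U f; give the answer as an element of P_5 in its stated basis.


Δ f = -63x^6 - 189x^5 - 315x^4 - 315x^3 - 189x^2 - 63x - 13/2
(-2Δ) f = 126x^6 + 378x^5 + 630x^4 + 630x^3 + 378x^2 + 126x + 13
∇ (-2Δ) f = 756x^5 + 1260x^3 + 252x

g(x) = 756x^5 + 1260x^3 + 252x


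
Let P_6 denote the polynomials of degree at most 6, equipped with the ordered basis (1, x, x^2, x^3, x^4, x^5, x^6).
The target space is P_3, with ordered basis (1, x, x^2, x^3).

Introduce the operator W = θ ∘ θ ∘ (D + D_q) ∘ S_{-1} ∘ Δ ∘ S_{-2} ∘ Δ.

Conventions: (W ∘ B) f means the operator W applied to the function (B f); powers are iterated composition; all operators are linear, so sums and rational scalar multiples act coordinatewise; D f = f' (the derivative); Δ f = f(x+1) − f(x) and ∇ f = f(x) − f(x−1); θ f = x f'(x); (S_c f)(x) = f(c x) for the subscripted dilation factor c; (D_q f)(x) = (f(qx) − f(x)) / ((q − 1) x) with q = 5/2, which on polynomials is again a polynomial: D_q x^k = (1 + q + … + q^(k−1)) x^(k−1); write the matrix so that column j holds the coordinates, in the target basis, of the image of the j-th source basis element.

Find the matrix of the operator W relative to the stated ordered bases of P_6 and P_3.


the matrix is [[0, 0, 0, 0, 0, 0, 0]; [0, 0, 0, 0, -528, 1320, -5280]; [0, 0, 0, 0, 0, -16320, 48960]; [0, 0, 0, 0, 0, 0, -253800]] (rows listed top to bottom)

image of 1: 0
image of x: 0
image of x^2: 0
image of x^3: 0
image of x^4: -528x
image of x^5: -16320x^2 + 1320x
image of x^6: -253800x^3 + 48960x^2 - 5280x
each image's coordinates form column j of the matrix


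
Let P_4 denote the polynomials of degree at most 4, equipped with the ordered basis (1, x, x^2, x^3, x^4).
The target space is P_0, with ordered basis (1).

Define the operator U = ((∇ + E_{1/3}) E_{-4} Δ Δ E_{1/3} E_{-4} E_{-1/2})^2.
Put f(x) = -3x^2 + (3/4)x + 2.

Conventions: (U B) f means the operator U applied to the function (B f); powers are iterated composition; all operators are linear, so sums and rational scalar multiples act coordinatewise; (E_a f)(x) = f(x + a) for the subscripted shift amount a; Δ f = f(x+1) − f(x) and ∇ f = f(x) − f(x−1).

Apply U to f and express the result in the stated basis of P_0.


the image equals g(x) = 0

E_{-1/2} f = -3x^2 + (15/4)x + 7/8
E_{-4} E_{-1/2} f = -3x^2 + (111/4)x - 497/8
E_{1/3} E_{-4} E_{-1/2} f = -3x^2 + (103/4)x - 1277/24
Δ (E_{1/3} E_{-4} E_{-1/2}) f = -6x + 91/4
Δ Δ (E_{1/3} E_{-4} E_{-1/2}) f = -6
E_{-4} Δ Δ (E_{1/3} E_{-4} E_{-1/2}) f = -6
∇ (E_{-4} Δ Δ) (E_{1/3} E_{-4} E_{-1/2}) f = 0
E_{1/3} (E_{-4} Δ Δ) (E_{1/3} E_{-4} E_{-1/2}) f = -6
(∇ + E_{1/3}) (E_{-4} Δ Δ) (E_{1/3} E_{-4} E_{-1/2}) f = -6
E_{-1/2} ((∇ + E_{1/3}) E_{-4} Δ Δ E_{1/3} E_{-4} E_{-1/2}) f = -6
E_{-4} E_{-1/2} ((∇ + E_{1/3}) E_{-4} Δ Δ E_{1/3} E_{-4} E_{-1/2}) f = -6
E_{1/3} E_{-4} E_{-1/2} ((∇ + E_{1/3}) E_{-4} Δ Δ E_{1/3} E_{-4} E_{-1/2}) f = -6
Δ (E_{1/3} E_{-4} E_{-1/2}) ((∇ + E_{1/3}) E_{-4} Δ Δ E_{1/3} E_{-4} E_{-1/2}) f = 0
Δ Δ (E_{1/3} E_{-4} E_{-1/2}) ((∇ + E_{1/3}) E_{-4} Δ Δ E_{1/3} E_{-4} E_{-1/2}) f = 0
E_{-4} Δ Δ (E_{1/3} E_{-4} E_{-1/2}) ((∇ + E_{1/3}) E_{-4} Δ Δ E_{1/3} E_{-4} E_{-1/2}) f = 0
∇ (E_{-4} Δ Δ) (E_{1/3} E_{-4} E_{-1/2}) ((∇ + E_{1/3}) E_{-4} Δ Δ E_{1/3} E_{-4} E_{-1/2}) f = 0
E_{1/3} (E_{-4} Δ Δ) (E_{1/3} E_{-4} E_{-1/2}) ((∇ + E_{1/3}) E_{-4} Δ Δ E_{1/3} E_{-4} E_{-1/2}) f = 0
(∇ + E_{1/3}) (E_{-4} Δ Δ) (E_{1/3} E_{-4} E_{-1/2}) ((∇ + E_{1/3}) E_{-4} Δ Δ E_{1/3} E_{-4} E_{-1/2}) f = 0


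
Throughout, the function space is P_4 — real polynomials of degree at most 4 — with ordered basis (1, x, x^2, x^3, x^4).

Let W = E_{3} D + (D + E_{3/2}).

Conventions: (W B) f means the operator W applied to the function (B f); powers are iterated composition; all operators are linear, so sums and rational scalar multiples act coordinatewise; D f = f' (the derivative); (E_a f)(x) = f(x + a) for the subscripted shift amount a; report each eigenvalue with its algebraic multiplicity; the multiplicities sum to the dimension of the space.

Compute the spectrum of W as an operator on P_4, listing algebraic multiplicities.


λ = 1 (multiplicity 5)

image of 1: 1
image of x: x + 7/2
image of x^2: x^2 + 7x + 33/4
image of x^3: x^3 + (21/2)x^2 + (99/4)x + 243/8
image of x^4: x^4 + 14x^3 + (99/2)x^2 + (243/2)x + 1809/16
the matrix is upper triangular; its diagonal is (1, 1, 1, 1, 1)
for a triangular matrix the eigenvalues are the diagonal entries, with algebraic multiplicity their repetition count


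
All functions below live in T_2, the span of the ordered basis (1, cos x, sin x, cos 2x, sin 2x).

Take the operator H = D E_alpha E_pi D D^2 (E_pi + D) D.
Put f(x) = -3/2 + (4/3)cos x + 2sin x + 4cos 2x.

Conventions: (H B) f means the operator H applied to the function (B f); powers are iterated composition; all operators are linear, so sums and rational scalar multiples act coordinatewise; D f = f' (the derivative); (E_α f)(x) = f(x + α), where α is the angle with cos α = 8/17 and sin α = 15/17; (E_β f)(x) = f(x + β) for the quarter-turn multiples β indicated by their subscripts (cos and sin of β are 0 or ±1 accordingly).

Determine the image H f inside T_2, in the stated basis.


D f = 2cos x - (4/3)sin x - 8sin 2x
E_pi D f = -2cos x + (4/3)sin x - 8sin 2x
D D f = -(4/3)cos x - 2sin x - 16cos 2x
(E_pi + D) D f = -(10/3)cos x - (2/3)sin x - 16cos 2x - 8sin 2x
D ((E_pi + D) D) f = -(2/3)cos x + (10/3)sin x - 16cos 2x + 32sin 2x
D D ((E_pi + D) D) f = (10/3)cos x + (2/3)sin x + 64cos 2x + 32sin 2x
D D^2 ((E_pi + D) D) f = (2/3)cos x - (10/3)sin x + 64cos 2x - 128sin 2x
E_pi D D^2 ((E_pi + D) D) f = -(2/3)cos x + (10/3)sin x + 64cos 2x - 128sin 2x
E_alpha E_pi D D^2 ((E_pi + D) D) f = (134/51)cos x + (110/51)sin x - (41024/289)cos 2x + (5248/289)sin 2x
D (E_alpha E_pi D) D^2 ((E_pi + D) D) f = (110/51)cos x - (134/51)sin x + (10496/289)cos 2x + (82048/289)sin 2x

g(x) = (110/51)cos x - (134/51)sin x + (10496/289)cos 2x + (82048/289)sin 2x


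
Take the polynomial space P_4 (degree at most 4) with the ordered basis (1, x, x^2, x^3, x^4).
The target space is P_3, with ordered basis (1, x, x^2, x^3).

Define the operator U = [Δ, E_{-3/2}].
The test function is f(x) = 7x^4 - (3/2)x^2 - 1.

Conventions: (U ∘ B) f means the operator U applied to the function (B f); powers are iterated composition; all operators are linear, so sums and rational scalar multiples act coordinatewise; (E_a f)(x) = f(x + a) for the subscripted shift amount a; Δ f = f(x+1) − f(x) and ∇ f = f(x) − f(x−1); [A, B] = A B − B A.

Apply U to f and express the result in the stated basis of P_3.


E_{-3/2} f = 7x^4 - 42x^3 + 93x^2 - 90x + 497/16
Δ E_{-3/2} f = 28x^3 - 84x^2 + 88x - 32
Δ f = 28x^3 + 42x^2 + 25x + 11/2
E_{-3/2} Δ f = 28x^3 - 84x^2 + 88x - 32
[Δ, E_{-3/2}] f = 0

g(x) = 0


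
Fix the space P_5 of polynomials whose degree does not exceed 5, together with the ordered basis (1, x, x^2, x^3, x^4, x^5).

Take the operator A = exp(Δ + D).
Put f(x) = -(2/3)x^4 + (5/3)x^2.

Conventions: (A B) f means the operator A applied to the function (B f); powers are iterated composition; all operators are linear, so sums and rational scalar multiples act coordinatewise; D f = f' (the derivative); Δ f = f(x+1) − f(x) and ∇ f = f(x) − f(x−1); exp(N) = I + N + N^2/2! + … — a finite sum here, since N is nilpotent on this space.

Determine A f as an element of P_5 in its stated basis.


the image equals g(x) = -(2/3)x^4 - (16/3)x^3 - (55/3)x^2 - (100/3)x - 79/3

order-1 term: -(16/3)x^3 - 4x^2 + 4x + 1
order-2 term: -16x^2 - 16x - 2/3
order-3 term: -(64/3)x - 16
order-4 term: -32/3
the series for exp(Δ + D) f terminates at order 4
exp(Δ + D) f = -(2/3)x^4 - (16/3)x^3 - (55/3)x^2 - (100/3)x - 79/3


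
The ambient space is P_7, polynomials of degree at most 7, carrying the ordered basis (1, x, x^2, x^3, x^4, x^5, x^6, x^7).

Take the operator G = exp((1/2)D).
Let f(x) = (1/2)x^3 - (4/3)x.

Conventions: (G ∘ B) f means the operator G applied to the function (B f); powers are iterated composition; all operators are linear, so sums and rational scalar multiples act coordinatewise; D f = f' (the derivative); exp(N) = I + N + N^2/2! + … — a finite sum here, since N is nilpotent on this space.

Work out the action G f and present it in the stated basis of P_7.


order-1 term: (3/4)x^2 - 2/3
order-2 term: (3/8)x
order-3 term: 1/16
the series for exp((1/2)D) f terminates at order 3
exp((1/2)D) f = (1/2)x^3 + (3/4)x^2 - (23/24)x - 29/48

g(x) = (1/2)x^3 + (3/4)x^2 - (23/24)x - 29/48


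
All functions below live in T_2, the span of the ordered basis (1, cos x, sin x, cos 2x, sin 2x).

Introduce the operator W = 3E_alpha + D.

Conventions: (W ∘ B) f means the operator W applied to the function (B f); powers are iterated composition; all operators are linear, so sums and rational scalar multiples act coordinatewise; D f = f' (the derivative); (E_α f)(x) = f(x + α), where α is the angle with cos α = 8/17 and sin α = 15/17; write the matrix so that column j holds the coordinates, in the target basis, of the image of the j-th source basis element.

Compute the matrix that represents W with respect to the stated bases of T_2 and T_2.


image of 1: 3
image of cos x: (24/17)cos x - (62/17)sin x
image of sin x: (62/17)cos x + (24/17)sin x
image of cos 2x: -(483/289)cos 2x - (1298/289)sin 2x
image of sin 2x: (1298/289)cos 2x - (483/289)sin 2x
each image's coordinates form column j of the matrix

the matrix is [[3, 0, 0, 0, 0]; [0, 24/17, 62/17, 0, 0]; [0, -62/17, 24/17, 0, 0]; [0, 0, 0, -483/289, 1298/289]; [0, 0, 0, -1298/289, -483/289]] (rows listed top to bottom)


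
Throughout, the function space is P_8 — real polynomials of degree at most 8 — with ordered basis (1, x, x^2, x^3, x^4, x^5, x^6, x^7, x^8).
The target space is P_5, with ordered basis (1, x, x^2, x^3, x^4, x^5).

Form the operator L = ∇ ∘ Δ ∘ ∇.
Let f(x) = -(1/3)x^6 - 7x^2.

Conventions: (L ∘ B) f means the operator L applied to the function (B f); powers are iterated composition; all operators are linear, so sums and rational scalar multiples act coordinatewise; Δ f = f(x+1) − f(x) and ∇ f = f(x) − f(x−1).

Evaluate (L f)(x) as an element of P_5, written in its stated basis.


the image equals g(x) = -40x^3 + 60x^2 - 60x + 20

∇ f = -2x^5 + 5x^4 - (20/3)x^3 + 5x^2 - 16x + 22/3
Δ ∇ f = -10x^4 - 10x^2 - 44/3
∇ Δ ∇ f = -40x^3 + 60x^2 - 60x + 20


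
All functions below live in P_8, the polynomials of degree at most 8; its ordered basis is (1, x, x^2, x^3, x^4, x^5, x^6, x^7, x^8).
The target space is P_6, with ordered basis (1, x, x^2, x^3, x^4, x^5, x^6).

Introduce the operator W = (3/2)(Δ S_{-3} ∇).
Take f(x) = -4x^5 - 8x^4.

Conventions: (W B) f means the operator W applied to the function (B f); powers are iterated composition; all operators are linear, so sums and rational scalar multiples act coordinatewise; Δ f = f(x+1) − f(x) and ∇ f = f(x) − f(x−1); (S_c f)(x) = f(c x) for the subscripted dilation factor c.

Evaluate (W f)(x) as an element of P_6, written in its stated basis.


the result is g(x) = -9720x^3 - 15552x^2 - 10476x - 2592

∇ f = -20x^4 + 8x^3 + 8x^2 - 12x + 4
S_{-3} ∇ f = -1620x^4 - 216x^3 + 72x^2 + 36x + 4
Δ S_{-3} ∇ f = -6480x^3 - 10368x^2 - 6984x - 1728
((3/2)(Δ S_{-3} ∇)) f = -9720x^3 - 15552x^2 - 10476x - 2592


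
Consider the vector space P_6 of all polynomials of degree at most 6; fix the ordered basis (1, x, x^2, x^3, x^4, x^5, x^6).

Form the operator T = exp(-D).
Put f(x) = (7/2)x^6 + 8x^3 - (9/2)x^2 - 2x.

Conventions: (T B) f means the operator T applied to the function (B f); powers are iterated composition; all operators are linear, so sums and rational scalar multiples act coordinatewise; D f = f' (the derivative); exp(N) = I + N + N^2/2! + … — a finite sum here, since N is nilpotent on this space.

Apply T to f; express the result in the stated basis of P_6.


g(x) = (7/2)x^6 - 21x^5 + (105/2)x^4 - 62x^3 + 24x^2 + 10x - 7

order-1 term: -21x^5 - 24x^2 + 9x + 2
order-2 term: (105/2)x^4 + 24x - 9/2
order-3 term: -70x^3 - 8
order-4 term: (105/2)x^2
order-5 term: -21x
order-6 term: 7/2
the series for exp(-D) f terminates at order 6
exp(-D) f = (7/2)x^6 - 21x^5 + (105/2)x^4 - 62x^3 + 24x^2 + 10x - 7


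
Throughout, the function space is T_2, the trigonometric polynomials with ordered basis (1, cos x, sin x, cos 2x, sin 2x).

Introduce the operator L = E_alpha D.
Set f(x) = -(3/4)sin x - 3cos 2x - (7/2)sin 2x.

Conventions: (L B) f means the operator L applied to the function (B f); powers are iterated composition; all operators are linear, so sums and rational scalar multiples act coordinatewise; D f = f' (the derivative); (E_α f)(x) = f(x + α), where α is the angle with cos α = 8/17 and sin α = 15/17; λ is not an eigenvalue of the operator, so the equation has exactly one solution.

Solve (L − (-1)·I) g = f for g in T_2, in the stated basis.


write g with unknown coordinates in the stated basis and equate coefficients in (L − (-1)·I) g = f
solving from the highest basis element down gives g = (3/2)cos x - (3/8)sin x - (554/485)cos 2x + (3269/970)sin 2x
check: L g = -(3/2)cos x - (3/8)sin x - (901/485)cos 2x - (3332/485)sin 2x
so L g − (-1)·g = -(3/4)sin x - 3cos 2x - (7/2)sin 2x = f ✓

g(x) = (3/2)cos x - (3/8)sin x - (554/485)cos 2x + (3269/970)sin 2x


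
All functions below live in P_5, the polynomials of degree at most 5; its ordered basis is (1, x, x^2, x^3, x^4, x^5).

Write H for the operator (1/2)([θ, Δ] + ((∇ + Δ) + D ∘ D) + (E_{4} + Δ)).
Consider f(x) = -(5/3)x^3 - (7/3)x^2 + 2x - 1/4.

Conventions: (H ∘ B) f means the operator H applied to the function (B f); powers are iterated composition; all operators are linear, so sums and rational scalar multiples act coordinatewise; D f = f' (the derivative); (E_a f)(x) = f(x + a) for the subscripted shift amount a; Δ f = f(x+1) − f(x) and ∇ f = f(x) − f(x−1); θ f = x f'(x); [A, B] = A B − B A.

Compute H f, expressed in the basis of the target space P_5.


the result is g(x) = -(5/6)x^3 - (97/6)x^2 - (111/2)x - 1615/24

Δ f = -5x^2 - (29/3)x - 2
θ Δ f = -10x^2 - (29/3)x
θ f = -5x^3 - (14/3)x^2 + 2x
Δ θ f = -15x^2 - (73/3)x - 23/3
[θ, Δ] f = 5x^2 + (44/3)x + 23/3
∇ f = -5x^2 + (1/3)x + 8/3
Δ f = -5x^2 - (29/3)x - 2
(∇ + Δ) f = -10x^2 - (28/3)x + 2/3
D f = -5x^2 - (14/3)x + 2
D D f = -10x - 14/3
((∇ + Δ) + D ∘ D) f = -10x^2 - (58/3)x - 4
E_{4} f = -(5/3)x^3 - (67/3)x^2 - (290/3)x - 545/4
Δ f = -5x^2 - (29/3)x - 2
(E_{4} + Δ) f = -(5/3)x^3 - (82/3)x^2 - (319/3)x - 553/4
([θ, Δ] + ((∇ + Δ) + D ∘ D) + (E_{4} + Δ)) f = -(5/3)x^3 - (97/3)x^2 - 111x - 1615/12
((1/2)([θ, Δ] + ((∇ + Δ) + D ∘ D) + (E_{4} + Δ))) f = -(5/6)x^3 - (97/6)x^2 - (111/2)x - 1615/24


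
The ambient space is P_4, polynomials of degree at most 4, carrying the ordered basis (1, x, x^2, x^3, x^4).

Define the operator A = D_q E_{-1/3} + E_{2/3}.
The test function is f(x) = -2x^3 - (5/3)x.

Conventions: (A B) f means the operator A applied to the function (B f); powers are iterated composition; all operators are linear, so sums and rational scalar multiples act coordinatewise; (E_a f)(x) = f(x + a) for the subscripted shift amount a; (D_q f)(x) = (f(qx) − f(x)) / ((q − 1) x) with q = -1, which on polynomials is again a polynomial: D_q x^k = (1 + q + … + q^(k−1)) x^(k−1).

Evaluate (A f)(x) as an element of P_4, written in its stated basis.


the image equals g(x) = -2x^3 - 6x^2 - (13/3)x - 109/27

E_{-1/3} f = -2x^3 + 2x^2 - (7/3)x + 17/27
D_q E_{-1/3} f = -2x^2 - 7/3
E_{2/3} f = -2x^3 - 4x^2 - (13/3)x - 46/27
(D_q E_{-1/3} + E_{2/3}) f = -2x^3 - 6x^2 - (13/3)x - 109/27


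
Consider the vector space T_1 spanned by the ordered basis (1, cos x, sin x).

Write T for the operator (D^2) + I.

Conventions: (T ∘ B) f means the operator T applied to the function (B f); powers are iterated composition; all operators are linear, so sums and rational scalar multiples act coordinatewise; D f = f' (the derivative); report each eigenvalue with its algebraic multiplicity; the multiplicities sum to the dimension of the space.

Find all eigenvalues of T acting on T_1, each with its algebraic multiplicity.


image of 1: 1
image of cos x: 0
image of sin x: 0
the matrix is diagonal; its diagonal is (1, 0, 0)
for a triangular matrix the eigenvalues are the diagonal entries, with algebraic multiplicity their repetition count

λ = 0 (multiplicity 2), λ = 1 (multiplicity 1)


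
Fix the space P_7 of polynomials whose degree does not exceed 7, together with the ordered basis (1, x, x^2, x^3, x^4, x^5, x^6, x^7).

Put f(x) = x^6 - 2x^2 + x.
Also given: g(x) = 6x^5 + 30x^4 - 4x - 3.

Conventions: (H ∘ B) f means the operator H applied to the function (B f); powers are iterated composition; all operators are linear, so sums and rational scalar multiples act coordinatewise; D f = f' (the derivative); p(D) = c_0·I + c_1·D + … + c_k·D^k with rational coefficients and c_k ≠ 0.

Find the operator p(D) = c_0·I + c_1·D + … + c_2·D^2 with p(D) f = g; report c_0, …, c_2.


D^0 f = x^6 - 2x^2 + x
D^1 f = 6x^5 - 4x + 1
D^2 f = 30x^4 - 4
matching coefficients of g against c_0 f + c_1 Df + … from the top degree down determines the c_i
solution: c_0 = 0, c_1 = 1, c_2 = 1

p(D) = D + D^2, i.e. c_0 = 0, c_1 = 1, c_2 = 1


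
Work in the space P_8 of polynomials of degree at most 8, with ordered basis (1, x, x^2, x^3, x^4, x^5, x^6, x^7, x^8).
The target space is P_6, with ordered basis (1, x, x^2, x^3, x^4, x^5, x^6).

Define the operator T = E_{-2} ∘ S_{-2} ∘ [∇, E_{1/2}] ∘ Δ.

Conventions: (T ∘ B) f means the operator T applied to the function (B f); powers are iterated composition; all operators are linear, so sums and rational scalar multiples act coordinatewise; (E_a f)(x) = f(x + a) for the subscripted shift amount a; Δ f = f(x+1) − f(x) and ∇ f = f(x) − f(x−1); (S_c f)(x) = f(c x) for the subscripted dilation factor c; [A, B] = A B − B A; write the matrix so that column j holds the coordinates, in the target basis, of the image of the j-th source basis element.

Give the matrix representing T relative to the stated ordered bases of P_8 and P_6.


image of 1: 0
image of x: 0
image of x^2: 0
image of x^3: 0
image of x^4: 0
image of x^5: 0
image of x^6: 0
image of x^7: 0
image of x^8: 0
each image's coordinates form column j of the matrix

the matrix is [[0, 0, 0, 0, 0, 0, 0, 0, 0]; [0, 0, 0, 0, 0, 0, 0, 0, 0]; [0, 0, 0, 0, 0, 0, 0, 0, 0]; [0, 0, 0, 0, 0, 0, 0, 0, 0]; [0, 0, 0, 0, 0, 0, 0, 0, 0]; [0, 0, 0, 0, 0, 0, 0, 0, 0]; [0, 0, 0, 0, 0, 0, 0, 0, 0]] (rows listed top to bottom)


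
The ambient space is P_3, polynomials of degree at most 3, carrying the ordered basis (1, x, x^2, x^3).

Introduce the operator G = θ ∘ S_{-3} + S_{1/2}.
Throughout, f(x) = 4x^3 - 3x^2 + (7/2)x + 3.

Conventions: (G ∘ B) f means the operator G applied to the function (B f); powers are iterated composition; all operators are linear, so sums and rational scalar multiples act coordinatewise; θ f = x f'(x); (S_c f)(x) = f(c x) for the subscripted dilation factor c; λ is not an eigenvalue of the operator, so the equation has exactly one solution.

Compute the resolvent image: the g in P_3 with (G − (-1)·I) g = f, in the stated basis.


the image equals g(x) = -(32/639)x^3 - (12/77)x^2 - (7/3)x + 3/2

write g with unknown coordinates in the stated basis and equate coefficients in (G − (-1)·I) g = f
solving from the highest basis element down gives g = -(32/639)x^3 - (12/77)x^2 - (7/3)x + 3/2
check: G g = (2588/639)x^3 - (219/77)x^2 + (35/6)x + 3/2
so G g − (-1)·g = 4x^3 - 3x^2 + (7/2)x + 3 = f ✓


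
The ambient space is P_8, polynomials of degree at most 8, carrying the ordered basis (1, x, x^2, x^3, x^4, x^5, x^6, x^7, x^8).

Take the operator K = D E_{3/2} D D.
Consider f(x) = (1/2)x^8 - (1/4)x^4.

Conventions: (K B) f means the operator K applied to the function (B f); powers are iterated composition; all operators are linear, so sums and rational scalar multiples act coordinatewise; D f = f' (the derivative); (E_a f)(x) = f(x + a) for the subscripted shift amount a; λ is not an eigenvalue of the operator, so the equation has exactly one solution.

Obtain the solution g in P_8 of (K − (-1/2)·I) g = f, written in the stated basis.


write g with unknown coordinates in the stated basis and equate coefficients in (K − (-1/2)·I) g = f
solving from the highest basis element down gives g = x^8 - 672x^5 - (10081/2)x^4 - 15120x^3 + 57960x^2 + 466854x + 720693
check: K g = 336x^5 + 2520x^4 + 7560x^3 - 28980x^2 - 233427x - 720693/2
so K g − (-1/2)·g = (1/2)x^8 - (1/4)x^4 = f ✓

g(x) = x^8 - 672x^5 - (10081/2)x^4 - 15120x^3 + 57960x^2 + 466854x + 720693


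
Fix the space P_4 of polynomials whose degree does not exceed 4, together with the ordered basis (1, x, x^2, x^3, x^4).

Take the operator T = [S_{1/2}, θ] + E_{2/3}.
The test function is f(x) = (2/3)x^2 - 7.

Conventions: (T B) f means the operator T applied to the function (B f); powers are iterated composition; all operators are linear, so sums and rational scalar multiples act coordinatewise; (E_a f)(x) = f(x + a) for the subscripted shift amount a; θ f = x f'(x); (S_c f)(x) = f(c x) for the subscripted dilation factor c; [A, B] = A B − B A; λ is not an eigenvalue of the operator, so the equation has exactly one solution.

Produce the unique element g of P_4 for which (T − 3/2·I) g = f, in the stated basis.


write g with unknown coordinates in the stated basis and equate coefficients in (T − 3/2·I) g = f
solving from the highest basis element down gives g = -(4/3)x^2 - (32/9)x + 218/27
check: T g = -(4/3)x^2 - (16/3)x + 46/9
so T g − 3/2·g = (2/3)x^2 - 7 = f ✓

the result is g(x) = -(4/3)x^2 - (32/9)x + 218/27
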